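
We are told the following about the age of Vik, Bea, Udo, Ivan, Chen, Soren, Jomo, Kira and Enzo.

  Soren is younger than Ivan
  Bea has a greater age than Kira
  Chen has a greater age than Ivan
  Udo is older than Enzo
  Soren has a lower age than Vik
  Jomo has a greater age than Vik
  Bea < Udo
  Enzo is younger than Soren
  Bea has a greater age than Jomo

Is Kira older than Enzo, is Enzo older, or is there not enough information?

Following every chain through Enzo: above Enzo we get Soren, Ivan, Chen, Vik, Jomo, Bea, Udo.
Kira is not reached, and no chain runs the other way from Kira to Enzo.
So the given relations leave the order of Enzo and Kira undetermined.

undetermined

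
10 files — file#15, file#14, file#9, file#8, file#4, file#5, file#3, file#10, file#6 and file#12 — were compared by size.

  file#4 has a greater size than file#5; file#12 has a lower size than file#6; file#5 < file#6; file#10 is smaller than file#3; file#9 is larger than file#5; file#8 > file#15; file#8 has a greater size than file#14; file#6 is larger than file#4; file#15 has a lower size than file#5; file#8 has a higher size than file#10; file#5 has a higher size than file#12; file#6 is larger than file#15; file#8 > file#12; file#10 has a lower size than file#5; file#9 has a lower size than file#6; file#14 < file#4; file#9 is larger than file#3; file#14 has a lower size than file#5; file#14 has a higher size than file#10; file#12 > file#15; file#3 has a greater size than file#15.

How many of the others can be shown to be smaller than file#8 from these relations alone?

The elements the relations force below file#8 are file#10, file#15, file#14, file#12 — no chain reaches any other.
That is 4.

4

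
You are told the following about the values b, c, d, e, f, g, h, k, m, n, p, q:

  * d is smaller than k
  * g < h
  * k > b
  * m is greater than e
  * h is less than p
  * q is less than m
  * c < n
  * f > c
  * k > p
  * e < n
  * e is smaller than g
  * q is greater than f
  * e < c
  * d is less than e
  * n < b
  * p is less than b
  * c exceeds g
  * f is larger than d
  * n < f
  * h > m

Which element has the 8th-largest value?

n

The consecutive relations fix a unique order: d < e < g < c < n < f < q < m < h < p < b < k.
Counting 8 from the largest end gives n.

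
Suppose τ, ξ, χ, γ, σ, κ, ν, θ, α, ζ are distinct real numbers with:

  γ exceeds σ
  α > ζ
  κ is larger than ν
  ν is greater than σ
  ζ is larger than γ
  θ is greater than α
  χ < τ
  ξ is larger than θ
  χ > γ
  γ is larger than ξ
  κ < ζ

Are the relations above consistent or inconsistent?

Chaining the given relations yields ζ < α < θ < ξ < γ, so ζ < γ. But one relation states γ < ζ. These cannot both hold.

inconsistent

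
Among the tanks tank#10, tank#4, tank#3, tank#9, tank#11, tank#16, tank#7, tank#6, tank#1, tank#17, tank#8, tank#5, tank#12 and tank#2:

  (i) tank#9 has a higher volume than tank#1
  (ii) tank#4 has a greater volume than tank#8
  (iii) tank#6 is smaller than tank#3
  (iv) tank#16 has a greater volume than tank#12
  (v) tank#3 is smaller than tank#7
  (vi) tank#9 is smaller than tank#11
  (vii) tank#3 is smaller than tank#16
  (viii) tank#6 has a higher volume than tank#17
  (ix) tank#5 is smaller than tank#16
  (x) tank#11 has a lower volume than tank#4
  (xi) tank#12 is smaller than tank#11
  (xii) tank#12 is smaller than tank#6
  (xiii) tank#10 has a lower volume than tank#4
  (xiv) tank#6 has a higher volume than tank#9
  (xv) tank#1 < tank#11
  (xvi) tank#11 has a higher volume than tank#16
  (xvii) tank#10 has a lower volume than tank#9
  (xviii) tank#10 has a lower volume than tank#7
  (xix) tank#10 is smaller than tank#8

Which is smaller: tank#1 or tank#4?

Following the relations from tank#1: tank#1 < tank#9 < tank#6 < tank#3 < tank#16 < tank#11 < tank#4.
So tank#1 < tank#4; tank#1 is the smaller of the two.

tank#1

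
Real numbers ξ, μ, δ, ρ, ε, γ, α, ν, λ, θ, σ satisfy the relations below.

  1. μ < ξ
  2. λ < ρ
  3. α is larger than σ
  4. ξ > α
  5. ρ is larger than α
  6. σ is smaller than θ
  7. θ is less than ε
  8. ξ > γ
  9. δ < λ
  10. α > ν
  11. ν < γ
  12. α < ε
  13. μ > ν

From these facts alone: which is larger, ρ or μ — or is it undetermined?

Following every chain through μ: above μ we get ξ; below μ we get ν.
ρ is not reached, and no chain runs the other way from ρ to μ.
So the given relations leave the order of μ and ρ undetermined.

undetermined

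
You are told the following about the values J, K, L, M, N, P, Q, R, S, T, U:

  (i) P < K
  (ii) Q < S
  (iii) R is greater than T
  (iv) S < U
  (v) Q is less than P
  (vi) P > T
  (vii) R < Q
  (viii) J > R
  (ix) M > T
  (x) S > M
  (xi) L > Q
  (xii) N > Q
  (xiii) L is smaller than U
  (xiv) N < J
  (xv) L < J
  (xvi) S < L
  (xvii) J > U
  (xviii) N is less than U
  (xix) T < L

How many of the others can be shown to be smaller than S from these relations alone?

4

The elements the relations force below S are T, R, Q, M — no chain reaches any other.
That is 4.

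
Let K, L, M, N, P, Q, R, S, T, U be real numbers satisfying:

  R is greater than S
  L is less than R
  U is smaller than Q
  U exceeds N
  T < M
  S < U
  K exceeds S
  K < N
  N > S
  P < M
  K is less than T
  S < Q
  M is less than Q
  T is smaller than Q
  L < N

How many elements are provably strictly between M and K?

Chaining upward from K reaches: T, N, U, Q.
Chaining downward from M reaches: S, P, T.
Strictly between K and M are those in both lists: T — 1 element.

1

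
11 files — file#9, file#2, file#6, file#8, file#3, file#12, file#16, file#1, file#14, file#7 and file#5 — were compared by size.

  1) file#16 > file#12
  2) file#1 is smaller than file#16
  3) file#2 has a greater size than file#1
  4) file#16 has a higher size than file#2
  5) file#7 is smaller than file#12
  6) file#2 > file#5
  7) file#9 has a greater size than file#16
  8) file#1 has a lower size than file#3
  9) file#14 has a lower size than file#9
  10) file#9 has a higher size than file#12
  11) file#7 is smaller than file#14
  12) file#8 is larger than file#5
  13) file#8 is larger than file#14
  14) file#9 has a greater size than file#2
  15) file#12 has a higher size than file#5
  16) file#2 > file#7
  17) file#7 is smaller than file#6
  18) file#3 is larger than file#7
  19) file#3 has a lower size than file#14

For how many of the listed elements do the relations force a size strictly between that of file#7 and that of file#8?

2

Chaining upward from file#7 reaches: file#12, file#3, file#2, file#6, file#14, file#16, file#9.
Chaining downward from file#8 reaches: file#5, file#1, file#3, file#14.
Strictly between file#7 and file#8 are those in both lists: file#3, file#14 — 2 elements.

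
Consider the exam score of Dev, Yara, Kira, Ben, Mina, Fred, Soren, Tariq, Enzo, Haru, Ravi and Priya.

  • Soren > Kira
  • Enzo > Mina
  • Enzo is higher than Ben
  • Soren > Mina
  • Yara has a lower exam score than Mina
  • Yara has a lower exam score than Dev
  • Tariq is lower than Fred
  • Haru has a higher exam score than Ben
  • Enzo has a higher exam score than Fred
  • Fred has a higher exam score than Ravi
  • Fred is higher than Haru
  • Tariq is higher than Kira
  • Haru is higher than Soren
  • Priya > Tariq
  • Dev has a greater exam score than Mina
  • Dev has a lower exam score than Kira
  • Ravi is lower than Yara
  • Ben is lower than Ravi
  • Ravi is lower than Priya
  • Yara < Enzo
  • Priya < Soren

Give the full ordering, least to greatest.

Nothing is placed below Ben, so it is least; from there Ben < Ravi; Ravi < Yara; Yara < Mina; Mina < Dev; Dev < Kira; Kira < Tariq; Tariq < Priya; Priya < Soren; Soren < Haru; Haru < Fred; Fred < Enzo, each given directly.

Ben < Ravi < Yara < Mina < Dev < Kira < Tariq < Priya < Soren < Haru < Fred < Enzo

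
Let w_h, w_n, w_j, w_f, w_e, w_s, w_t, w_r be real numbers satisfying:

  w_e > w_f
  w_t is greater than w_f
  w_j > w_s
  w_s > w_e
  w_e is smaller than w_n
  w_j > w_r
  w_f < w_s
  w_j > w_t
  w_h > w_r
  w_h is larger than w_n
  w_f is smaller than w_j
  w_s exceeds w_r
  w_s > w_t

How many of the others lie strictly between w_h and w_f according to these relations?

2

Chaining upward from w_f reaches: w_e, w_n, w_t, w_s, w_j.
Chaining downward from w_h reaches: w_e, w_n, w_r.
Strictly between w_f and w_h are those in both lists: w_e, w_n — 2 elements.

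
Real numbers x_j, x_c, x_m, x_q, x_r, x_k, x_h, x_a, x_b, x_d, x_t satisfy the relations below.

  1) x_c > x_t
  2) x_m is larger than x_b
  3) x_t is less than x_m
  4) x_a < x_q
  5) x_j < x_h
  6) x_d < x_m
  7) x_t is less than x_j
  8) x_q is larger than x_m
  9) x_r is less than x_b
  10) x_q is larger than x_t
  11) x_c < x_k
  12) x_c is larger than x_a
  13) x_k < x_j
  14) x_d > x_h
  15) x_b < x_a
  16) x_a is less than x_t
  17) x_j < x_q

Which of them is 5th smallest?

x_c

Chaining the given pairs: x_r < x_b < x_a < x_t < x_c < x_k < x_j < x_h < x_d < x_m < x_q.
The 5th smallest is x_c.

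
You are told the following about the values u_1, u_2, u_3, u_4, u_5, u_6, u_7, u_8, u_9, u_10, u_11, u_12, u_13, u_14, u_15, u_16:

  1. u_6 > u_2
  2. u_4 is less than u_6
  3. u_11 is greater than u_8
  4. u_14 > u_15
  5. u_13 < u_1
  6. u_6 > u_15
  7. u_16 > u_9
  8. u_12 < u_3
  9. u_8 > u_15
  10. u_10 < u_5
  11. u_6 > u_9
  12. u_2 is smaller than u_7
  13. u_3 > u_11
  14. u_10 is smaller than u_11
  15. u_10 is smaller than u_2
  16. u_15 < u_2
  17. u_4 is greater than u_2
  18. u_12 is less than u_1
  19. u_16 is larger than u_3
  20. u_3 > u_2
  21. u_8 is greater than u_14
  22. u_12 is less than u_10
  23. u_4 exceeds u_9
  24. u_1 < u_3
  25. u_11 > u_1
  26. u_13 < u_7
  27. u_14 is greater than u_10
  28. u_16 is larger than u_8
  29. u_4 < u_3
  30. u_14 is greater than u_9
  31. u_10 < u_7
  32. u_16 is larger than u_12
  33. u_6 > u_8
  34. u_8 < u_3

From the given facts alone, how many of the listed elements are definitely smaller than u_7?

5

Directly below u_7: u_10, u_13, u_2.
One step further: u_15, u_12 (5 so far).
No other element is forced below u_7 by the given relations, so the count is 5.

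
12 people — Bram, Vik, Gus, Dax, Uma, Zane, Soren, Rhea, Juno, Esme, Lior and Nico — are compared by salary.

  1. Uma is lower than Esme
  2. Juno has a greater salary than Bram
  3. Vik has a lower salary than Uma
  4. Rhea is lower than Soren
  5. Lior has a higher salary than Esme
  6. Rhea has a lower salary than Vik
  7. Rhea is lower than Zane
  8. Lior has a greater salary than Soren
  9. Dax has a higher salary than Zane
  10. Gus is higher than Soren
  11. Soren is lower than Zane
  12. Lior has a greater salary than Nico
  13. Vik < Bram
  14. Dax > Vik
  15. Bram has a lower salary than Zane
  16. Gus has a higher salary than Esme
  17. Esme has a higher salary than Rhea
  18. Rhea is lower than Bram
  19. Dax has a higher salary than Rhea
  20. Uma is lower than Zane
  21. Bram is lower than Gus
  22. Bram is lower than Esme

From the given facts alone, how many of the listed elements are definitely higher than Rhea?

10

From Rhea the given relations immediately reach Vik, Soren, Bram, Esme, Zane, Dax.
From those, Uma, Gus, Juno, Lior — 10 in total.
Nothing else is reachable above Rhea; 10 in all.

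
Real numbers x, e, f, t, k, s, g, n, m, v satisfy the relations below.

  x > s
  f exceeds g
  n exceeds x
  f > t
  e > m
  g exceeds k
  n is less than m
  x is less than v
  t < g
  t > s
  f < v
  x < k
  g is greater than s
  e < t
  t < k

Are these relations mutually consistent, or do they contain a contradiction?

Every relation is compatible with s < x < n < m < e < t < k < g < f < v; the set is consistent.

consistent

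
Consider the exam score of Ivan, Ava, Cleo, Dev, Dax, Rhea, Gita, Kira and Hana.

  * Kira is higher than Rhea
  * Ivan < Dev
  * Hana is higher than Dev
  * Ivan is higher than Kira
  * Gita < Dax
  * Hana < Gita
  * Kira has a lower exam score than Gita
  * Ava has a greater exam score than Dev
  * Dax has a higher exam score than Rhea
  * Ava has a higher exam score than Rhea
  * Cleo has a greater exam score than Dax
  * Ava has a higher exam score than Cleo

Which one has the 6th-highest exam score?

Dev

The consecutive relations fix a unique order: Rhea < Kira < Ivan < Dev < Hana < Gita < Dax < Cleo < Ava.
Counting 6 from the largest end gives Dev.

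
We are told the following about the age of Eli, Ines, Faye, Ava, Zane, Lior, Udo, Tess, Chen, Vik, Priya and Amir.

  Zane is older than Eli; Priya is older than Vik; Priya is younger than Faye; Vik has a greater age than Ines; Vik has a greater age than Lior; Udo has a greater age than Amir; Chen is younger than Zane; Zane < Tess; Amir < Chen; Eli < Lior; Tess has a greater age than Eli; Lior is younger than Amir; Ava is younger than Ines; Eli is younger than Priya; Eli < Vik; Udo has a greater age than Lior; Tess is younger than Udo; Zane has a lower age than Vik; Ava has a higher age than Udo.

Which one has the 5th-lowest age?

Chaining the given pairs: Eli < Lior < Amir < Chen < Zane < Tess < Udo < Ava < Ines < Vik < Priya < Faye.
The 5th smallest is Zane.

Zane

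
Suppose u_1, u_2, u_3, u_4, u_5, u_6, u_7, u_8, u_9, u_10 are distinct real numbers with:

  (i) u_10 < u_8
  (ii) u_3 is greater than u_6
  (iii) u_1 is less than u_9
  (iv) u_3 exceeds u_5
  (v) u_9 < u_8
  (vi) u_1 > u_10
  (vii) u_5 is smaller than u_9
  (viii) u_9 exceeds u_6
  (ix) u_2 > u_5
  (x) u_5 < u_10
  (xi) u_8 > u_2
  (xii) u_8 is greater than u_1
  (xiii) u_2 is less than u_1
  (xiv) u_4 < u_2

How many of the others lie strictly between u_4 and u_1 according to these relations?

Chaining upward from u_4 reaches: u_2, u_9, u_8.
Chaining downward from u_1 reaches: u_5, u_10, u_2.
Strictly between u_4 and u_1 are those in both lists: u_2 — 1 element.

1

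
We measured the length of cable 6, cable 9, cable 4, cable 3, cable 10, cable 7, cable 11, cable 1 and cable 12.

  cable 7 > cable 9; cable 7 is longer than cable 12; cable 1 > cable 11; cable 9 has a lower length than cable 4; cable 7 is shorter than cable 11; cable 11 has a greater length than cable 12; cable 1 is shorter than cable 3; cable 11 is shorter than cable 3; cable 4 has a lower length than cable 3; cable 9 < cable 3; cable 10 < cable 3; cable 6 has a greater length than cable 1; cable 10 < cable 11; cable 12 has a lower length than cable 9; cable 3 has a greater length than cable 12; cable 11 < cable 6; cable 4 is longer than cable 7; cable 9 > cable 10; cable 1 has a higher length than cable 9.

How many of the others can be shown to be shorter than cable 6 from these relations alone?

6

The elements the relations force below cable 6 are cable 12, cable 10, cable 9, cable 7, cable 11, cable 1 — no chain reaches any other.
That is 6.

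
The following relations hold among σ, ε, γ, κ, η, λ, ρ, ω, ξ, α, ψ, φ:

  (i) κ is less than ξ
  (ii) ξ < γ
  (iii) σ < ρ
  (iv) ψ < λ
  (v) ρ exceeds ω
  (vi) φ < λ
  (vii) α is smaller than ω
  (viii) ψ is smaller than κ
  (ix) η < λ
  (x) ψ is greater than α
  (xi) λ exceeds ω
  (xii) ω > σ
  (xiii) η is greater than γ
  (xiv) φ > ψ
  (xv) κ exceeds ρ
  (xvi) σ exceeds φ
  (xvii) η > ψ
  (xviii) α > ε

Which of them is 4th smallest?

Piecing the relations together gives one ordering: ε < α < ψ < φ < σ < ω < ρ < κ < ξ < γ < η < λ.
The 4th smallest is φ.

φ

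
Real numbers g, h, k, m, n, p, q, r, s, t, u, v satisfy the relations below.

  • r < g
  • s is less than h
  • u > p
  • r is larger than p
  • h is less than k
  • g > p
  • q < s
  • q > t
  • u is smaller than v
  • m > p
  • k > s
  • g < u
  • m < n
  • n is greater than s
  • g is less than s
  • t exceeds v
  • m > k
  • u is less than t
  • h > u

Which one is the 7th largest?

t

Piecing the relations together gives one ordering: p < r < g < u < v < t < q < s < h < k < m < n.
Counting 7 from the largest end gives t.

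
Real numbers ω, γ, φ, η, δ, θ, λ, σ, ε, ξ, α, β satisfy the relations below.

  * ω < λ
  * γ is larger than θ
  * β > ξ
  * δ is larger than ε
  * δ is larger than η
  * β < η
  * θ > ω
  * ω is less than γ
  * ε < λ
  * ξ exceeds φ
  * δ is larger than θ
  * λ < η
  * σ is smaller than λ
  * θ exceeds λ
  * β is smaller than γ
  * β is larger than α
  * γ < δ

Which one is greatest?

δ

ω is not greatest since ω < γ; σ is not greatest since σ < λ; ε is not greatest since ε < λ; λ is not greatest since λ < θ; φ is not greatest since φ < ξ; α is not greatest since α < β; ξ is not greatest since ξ < β; β is not greatest since β < γ; θ is not greatest since θ < γ; η is not greatest since η < δ; γ is not greatest since γ < δ.
Only δ has nothing above it, so δ is the greatest.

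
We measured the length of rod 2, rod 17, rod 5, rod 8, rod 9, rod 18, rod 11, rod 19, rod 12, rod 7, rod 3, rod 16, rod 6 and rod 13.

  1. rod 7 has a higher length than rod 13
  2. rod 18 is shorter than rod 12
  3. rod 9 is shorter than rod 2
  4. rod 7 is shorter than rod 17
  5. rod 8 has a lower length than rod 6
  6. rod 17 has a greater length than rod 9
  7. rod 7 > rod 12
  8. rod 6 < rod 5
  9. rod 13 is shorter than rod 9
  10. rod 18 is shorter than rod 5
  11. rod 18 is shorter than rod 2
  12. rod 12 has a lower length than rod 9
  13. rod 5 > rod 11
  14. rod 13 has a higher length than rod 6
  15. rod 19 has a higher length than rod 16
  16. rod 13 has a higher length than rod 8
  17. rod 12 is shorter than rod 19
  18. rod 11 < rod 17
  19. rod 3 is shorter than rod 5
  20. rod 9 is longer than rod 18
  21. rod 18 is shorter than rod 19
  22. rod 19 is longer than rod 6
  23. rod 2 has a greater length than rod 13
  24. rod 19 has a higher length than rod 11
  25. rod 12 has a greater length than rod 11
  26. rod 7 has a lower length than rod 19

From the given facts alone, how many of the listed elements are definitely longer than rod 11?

7

Directly above rod 11: rod 12, rod 19, rod 17, rod 5.
One step further: rod 9, rod 7 (6 so far).
One step further: rod 2 (7 so far).
Nothing else is reachable above rod 11; 7 in all.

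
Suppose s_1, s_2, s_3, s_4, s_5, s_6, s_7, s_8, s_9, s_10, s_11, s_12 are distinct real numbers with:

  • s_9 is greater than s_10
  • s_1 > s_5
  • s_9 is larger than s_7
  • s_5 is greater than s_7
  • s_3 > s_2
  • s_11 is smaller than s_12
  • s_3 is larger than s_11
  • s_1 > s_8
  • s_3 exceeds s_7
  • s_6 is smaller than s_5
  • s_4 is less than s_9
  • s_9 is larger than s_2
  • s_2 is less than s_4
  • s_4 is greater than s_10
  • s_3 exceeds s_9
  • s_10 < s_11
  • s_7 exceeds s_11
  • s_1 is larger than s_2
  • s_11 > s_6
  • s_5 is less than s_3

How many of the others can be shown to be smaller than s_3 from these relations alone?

8

From s_3 the given relations immediately reach s_2, s_11, s_7, s_9, s_5.
From those, s_10, s_6, s_4 — 8 in total.
No other element is forced below s_3 by the given relations, so the count is 8.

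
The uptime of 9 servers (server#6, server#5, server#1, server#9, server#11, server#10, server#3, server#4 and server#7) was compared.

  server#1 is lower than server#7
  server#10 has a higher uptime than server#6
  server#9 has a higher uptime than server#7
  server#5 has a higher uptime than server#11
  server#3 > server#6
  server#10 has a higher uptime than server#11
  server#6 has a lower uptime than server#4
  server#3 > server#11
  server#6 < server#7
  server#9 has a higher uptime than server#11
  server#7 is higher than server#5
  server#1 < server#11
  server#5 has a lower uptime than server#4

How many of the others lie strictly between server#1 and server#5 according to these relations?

Chaining upward from server#1 reaches: server#11, server#3, server#7, server#10, server#4, server#9.
Chaining downward from server#5 reaches: server#11.
Strictly between server#1 and server#5 are those in both lists: server#11 — 1 element.

1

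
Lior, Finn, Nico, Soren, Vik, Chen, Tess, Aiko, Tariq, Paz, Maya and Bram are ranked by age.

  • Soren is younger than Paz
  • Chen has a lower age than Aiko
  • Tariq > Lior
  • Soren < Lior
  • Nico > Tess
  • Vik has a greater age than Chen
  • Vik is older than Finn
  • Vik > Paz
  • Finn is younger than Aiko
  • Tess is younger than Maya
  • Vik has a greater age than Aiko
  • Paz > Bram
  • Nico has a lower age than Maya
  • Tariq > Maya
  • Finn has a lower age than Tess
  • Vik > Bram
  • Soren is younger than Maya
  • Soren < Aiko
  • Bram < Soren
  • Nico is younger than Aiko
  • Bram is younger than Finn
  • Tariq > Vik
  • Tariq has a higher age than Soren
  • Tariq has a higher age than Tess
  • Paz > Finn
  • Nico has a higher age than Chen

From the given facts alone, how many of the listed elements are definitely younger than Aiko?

6

The elements the relations force below Aiko are Chen, Bram, Soren, Finn, Tess, Nico — no chain reaches any other.
That is 6.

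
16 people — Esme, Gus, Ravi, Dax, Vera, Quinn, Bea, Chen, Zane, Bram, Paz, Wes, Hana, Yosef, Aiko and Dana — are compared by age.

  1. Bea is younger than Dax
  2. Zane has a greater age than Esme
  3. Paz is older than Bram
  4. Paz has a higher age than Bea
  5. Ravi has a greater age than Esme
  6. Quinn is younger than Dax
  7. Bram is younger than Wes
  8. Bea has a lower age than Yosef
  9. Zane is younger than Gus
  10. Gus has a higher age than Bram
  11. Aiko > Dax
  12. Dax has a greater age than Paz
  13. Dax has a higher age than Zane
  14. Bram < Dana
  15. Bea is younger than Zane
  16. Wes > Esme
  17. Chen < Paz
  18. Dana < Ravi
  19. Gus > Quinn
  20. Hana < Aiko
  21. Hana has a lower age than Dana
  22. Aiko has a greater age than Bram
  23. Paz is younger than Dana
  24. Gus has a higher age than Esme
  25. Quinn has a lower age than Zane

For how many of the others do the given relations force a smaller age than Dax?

The elements the relations force below Dax are Chen, Quinn, Esme, Bram, Bea, Paz, Zane — no chain reaches any other.
That is 7.

7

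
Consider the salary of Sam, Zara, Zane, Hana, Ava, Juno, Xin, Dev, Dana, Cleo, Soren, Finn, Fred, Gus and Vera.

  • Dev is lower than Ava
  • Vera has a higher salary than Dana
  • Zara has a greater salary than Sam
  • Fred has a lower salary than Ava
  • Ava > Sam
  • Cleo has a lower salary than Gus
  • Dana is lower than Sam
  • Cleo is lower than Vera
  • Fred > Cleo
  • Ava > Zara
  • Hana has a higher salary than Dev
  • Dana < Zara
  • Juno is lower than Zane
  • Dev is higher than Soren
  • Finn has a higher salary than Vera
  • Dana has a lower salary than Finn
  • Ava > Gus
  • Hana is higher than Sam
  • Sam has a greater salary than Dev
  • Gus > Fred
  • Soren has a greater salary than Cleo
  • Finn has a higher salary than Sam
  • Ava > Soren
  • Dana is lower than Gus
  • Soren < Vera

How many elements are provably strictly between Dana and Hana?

1

Chaining upward from Dana reaches: Sam, Vera, Gus, Zara, Ava, Finn.
Chaining downward from Hana reaches: Cleo, Soren, Dev, Sam.
Strictly between Dana and Hana are those in both lists: Sam — 1 element.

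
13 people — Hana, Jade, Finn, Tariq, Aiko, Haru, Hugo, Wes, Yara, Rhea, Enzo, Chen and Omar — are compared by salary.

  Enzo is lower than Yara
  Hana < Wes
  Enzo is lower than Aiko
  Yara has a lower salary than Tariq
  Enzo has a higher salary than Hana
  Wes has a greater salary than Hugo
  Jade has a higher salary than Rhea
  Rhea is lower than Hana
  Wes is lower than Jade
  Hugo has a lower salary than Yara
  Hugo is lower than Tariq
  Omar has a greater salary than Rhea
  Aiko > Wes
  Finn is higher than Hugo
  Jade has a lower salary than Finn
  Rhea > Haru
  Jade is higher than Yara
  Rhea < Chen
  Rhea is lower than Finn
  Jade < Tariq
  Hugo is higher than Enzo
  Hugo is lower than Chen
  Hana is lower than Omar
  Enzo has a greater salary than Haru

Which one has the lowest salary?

Haru

Chaining upward from Haru: directly above it, Rhea, Enzo; then Hana, Hugo, Yara, Chen, Omar, Jade, Aiko, Finn; then Wes, Tariq.
That covers every other element, and nothing is given below Haru, so Haru is the lowest salary.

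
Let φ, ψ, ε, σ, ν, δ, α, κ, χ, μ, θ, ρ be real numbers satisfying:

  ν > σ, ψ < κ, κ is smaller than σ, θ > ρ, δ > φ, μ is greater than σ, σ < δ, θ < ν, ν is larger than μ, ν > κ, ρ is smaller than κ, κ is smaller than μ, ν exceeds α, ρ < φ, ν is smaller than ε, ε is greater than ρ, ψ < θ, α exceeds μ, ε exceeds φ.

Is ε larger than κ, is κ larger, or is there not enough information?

Link the given pairs in sequence: κ < σ; σ < μ; μ < α; α < ν; ν < ε.
Chaining these gives κ < σ < μ < α < ν < ε.
So ε is larger.

ε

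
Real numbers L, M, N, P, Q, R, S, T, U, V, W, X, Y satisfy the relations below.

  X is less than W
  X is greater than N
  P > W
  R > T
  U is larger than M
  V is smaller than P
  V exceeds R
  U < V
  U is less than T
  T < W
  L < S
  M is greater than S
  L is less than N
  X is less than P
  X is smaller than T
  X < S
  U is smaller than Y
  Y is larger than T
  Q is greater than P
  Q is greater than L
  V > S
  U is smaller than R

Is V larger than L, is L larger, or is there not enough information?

Following the relations from L: L < N < X < S < M < U < T < R < V.
So V is larger.

V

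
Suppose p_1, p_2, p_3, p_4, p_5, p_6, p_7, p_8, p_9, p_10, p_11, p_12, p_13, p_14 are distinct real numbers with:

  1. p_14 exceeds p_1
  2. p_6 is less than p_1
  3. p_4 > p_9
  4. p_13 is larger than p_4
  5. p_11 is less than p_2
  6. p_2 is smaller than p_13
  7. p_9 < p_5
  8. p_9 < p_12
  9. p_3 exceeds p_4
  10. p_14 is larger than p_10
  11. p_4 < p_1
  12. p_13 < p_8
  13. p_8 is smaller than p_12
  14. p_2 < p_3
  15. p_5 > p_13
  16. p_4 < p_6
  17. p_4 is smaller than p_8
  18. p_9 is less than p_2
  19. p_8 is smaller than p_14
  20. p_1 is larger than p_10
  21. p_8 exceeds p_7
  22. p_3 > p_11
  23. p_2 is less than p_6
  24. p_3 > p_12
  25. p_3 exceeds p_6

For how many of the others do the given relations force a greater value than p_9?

10

The elements the relations force above p_9 are p_4, p_2, p_13, p_8, p_6, p_1, p_12, p_14, p_3, p_5 — no chain reaches any other.
That is 10.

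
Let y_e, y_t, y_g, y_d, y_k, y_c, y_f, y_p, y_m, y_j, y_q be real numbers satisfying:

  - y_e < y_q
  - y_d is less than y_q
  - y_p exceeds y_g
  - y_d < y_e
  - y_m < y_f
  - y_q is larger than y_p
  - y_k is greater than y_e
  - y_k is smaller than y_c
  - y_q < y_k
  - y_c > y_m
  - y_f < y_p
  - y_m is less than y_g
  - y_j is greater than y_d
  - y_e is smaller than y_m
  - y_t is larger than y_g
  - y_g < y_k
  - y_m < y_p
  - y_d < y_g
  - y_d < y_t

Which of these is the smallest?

y_e is not least since y_d < y_e; y_m is not least since y_e < y_m; y_f is not least since y_m < y_f; y_g is not least since y_m < y_g; y_p is not least since y_m < y_p; y_t is not least since y_g < y_t; y_q is not least since y_p < y_q; y_k is not least since y_g < y_k; y_j is not least since y_d < y_j; y_c is not least since y_m < y_c.
Only y_d has nothing below it, so y_d is the smallest.

y_d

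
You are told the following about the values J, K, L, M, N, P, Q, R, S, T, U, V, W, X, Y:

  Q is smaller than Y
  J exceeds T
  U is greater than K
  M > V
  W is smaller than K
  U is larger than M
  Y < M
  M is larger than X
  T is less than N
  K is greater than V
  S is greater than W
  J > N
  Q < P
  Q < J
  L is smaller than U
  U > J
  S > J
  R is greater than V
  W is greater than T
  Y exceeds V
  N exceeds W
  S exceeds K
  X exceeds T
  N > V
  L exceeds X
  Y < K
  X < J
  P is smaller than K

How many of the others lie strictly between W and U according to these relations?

3

The relations place W below U. An element lies strictly between them when it is forced above W and also forced below U.
Above W: {N, K, J, S}. Below U: {Q, T, X, V, P, N, Y, L, M, K, J}.
Intersection: {N, K, J} — 3.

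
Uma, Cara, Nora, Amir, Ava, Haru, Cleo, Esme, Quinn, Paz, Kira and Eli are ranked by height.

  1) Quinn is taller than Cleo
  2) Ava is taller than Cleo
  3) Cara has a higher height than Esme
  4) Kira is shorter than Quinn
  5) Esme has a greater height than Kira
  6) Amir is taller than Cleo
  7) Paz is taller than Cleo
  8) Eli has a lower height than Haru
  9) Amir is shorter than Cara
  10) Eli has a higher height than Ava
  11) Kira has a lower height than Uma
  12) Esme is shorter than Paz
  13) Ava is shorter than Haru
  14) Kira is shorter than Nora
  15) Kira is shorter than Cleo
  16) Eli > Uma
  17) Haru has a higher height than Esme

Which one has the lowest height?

Kira

Chaining upward from Kira: directly above it, Cleo, Uma, Nora, Quinn, Esme; then Ava, Amir, Eli, Haru, Paz, Cara.
That covers every other element, and nothing is given below Kira, so Kira is the lowest height.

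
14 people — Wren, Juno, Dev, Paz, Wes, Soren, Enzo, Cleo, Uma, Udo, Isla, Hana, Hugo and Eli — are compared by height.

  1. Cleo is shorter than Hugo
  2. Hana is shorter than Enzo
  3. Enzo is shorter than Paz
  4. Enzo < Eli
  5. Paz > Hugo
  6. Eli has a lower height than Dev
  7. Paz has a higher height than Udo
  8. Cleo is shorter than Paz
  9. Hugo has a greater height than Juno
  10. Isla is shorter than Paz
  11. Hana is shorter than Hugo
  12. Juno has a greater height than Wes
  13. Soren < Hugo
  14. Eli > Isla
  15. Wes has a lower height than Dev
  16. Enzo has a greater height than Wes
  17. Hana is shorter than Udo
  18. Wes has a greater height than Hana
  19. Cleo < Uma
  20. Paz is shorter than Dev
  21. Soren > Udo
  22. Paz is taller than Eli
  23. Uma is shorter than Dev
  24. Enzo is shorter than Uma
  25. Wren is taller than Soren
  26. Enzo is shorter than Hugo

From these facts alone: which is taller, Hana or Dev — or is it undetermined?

Chaining the given relations: Hana < Udo < Soren < Hugo < Paz < Dev.
So Dev is taller.

Dev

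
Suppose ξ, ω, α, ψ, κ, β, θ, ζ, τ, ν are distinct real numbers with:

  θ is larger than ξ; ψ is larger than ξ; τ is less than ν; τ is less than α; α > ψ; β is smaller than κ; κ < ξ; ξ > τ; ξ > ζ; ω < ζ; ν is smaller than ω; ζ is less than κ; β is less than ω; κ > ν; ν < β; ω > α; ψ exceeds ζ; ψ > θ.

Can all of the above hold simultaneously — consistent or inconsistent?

inconsistent

We have α < ω stated directly, yet also ω < ζ < κ < ξ < θ < ψ < α by chaining the others — so ω < α. Contradiction.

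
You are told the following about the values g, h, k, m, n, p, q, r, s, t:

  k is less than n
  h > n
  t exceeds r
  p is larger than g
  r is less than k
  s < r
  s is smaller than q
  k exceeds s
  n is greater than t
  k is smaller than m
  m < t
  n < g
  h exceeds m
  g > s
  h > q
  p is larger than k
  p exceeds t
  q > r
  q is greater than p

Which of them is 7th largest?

Piecing the relations together gives one ordering: s < r < k < m < t < n < g < p < q < h.
The 7th largest is m.

m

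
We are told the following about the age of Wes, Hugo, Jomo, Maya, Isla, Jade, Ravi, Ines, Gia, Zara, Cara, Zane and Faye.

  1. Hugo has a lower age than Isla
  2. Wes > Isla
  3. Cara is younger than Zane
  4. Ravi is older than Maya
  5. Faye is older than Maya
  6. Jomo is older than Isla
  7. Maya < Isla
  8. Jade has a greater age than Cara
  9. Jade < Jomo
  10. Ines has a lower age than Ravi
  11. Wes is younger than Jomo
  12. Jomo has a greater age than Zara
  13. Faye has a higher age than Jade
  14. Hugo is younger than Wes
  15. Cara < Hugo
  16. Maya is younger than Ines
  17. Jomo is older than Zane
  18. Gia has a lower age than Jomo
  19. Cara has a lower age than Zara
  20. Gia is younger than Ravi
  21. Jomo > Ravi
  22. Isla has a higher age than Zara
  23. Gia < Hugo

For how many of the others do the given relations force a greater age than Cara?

From Cara the given relations immediately reach Jade, Zane, Zara, Hugo.
From those, Faye, Isla, Wes, Jomo — 8 in total.
Nothing else is reachable above Cara; 8 in all.

8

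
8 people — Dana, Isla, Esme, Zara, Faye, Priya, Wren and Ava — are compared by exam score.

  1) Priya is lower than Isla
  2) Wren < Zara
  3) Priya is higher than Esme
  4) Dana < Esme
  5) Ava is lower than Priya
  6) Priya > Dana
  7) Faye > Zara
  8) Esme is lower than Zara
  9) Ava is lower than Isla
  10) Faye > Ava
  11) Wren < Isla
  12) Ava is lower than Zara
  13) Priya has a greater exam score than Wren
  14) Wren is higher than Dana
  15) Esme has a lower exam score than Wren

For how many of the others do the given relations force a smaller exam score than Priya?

The elements the relations force below Priya are Dana, Esme, Ava, Wren — no chain reaches any other.
That is 4.

4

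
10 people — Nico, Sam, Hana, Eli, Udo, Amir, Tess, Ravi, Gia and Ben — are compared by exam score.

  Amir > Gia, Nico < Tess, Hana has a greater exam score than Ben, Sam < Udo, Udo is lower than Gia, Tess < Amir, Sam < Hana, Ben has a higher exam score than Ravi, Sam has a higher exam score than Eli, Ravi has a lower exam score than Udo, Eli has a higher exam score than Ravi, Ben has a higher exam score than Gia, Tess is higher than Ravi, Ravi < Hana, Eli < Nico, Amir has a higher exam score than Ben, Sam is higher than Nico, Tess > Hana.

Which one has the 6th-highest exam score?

Udo

Piecing the relations together gives one ordering: Ravi < Eli < Nico < Sam < Udo < Gia < Ben < Hana < Tess < Amir.
The 6th largest is Udo.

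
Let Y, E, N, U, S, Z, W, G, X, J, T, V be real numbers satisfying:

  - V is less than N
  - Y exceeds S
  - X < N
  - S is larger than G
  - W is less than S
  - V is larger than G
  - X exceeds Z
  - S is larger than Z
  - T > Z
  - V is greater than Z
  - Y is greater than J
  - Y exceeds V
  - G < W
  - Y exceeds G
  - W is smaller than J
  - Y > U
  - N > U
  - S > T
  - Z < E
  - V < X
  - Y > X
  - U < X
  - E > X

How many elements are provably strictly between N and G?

2

Chaining upward from G reaches: V, W, X, J, E, S, Y.
Chaining downward from N reaches: Z, U, V, X.
Strictly between G and N are those in both lists: V, X — 2 elements.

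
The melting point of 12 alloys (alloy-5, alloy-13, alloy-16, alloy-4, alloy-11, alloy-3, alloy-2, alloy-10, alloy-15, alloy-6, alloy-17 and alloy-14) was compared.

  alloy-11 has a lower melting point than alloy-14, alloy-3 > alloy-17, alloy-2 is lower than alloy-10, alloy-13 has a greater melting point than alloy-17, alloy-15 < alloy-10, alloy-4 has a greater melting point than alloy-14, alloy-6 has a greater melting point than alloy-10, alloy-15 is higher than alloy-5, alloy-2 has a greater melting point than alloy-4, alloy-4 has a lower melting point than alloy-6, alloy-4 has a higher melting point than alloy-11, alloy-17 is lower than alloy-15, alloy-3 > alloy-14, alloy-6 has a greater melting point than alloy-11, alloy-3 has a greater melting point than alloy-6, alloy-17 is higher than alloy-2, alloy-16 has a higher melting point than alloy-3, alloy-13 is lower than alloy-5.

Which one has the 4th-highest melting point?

The consecutive relations fix a unique order: alloy-11 < alloy-14 < alloy-4 < alloy-2 < alloy-17 < alloy-13 < alloy-5 < alloy-15 < alloy-10 < alloy-6 < alloy-3 < alloy-16.
Counting 4 from the largest end gives alloy-10.

alloy-10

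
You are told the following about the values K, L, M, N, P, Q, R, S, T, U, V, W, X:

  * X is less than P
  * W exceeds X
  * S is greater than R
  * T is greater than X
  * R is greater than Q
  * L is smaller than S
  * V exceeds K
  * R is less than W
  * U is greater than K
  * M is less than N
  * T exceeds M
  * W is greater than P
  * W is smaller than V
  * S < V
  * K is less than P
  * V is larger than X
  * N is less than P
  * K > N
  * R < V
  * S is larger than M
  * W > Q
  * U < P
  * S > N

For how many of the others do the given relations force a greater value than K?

From K the given relations immediately reach U, P, V.
From those, W — 4 in total.
No other element is forced above K by the given relations, so the count is 4.

4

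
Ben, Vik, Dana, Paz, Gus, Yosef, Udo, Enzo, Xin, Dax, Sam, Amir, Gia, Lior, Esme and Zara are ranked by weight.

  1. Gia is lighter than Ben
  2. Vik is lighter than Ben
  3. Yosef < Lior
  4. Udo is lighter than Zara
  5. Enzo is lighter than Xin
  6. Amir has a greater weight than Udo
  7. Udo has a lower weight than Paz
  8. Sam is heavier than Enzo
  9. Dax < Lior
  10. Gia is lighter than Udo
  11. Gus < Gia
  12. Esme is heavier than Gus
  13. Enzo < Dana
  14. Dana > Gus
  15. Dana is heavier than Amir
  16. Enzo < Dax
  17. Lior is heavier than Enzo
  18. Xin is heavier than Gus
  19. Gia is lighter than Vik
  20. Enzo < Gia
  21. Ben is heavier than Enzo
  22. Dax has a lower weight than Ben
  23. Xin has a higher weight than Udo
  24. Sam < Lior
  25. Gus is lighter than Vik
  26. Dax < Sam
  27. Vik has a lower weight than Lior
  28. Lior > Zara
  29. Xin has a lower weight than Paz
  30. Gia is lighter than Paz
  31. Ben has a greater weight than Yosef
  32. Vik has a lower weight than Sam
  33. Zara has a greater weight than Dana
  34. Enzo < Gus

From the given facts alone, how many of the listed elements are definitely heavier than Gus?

From Gus the given relations immediately reach Gia, Vik, Dana, Xin, Esme.
From those, Udo, Sam, Zara, Lior, Paz, Ben — 11 in total.
From those, Amir — 12 in total.
No other element is forced above Gus by the given relations, so the count is 12.

12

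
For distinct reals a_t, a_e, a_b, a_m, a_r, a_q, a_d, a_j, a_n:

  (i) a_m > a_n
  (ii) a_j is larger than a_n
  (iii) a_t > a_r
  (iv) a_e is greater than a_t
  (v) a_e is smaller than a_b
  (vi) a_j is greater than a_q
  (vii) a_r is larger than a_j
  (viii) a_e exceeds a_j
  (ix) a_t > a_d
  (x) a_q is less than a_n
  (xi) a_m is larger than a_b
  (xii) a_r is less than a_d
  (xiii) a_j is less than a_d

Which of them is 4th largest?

Chaining the given pairs: a_q < a_n < a_j < a_r < a_d < a_t < a_e < a_b < a_m.
Counting 4 from the largest end gives a_t.

a_t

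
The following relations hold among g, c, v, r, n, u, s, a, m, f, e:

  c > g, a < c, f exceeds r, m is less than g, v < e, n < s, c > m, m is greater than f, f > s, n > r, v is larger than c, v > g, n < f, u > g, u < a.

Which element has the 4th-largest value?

a

Chaining the given pairs: r < n < s < f < m < g < u < a < c < v < e.
The 4th largest is a.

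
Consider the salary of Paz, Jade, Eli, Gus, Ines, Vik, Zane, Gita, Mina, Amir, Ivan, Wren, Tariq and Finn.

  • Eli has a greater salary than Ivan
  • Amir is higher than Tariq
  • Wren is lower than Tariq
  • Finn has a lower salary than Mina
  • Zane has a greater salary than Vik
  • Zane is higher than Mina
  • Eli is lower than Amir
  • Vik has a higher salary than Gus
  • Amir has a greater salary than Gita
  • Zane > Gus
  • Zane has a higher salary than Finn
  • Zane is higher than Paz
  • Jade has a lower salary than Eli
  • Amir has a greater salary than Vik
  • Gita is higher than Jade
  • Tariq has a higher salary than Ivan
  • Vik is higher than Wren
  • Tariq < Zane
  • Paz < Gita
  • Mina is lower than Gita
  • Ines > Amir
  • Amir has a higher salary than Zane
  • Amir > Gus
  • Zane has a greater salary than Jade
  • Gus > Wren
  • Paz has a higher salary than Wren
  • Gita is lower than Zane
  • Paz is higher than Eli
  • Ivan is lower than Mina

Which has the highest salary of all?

Wren is not greatest since Wren < Vik; Gus is not greatest since Gus < Amir; Finn is not greatest since Finn < Zane; Ivan is not greatest since Ivan < Mina; Mina is not greatest since Mina < Zane; Vik is not greatest since Vik < Amir; Tariq is not greatest since Tariq < Amir; Jade is not greatest since Jade < Gita; Eli is not greatest since Eli < Paz; Paz is not greatest since Paz < Zane; Gita is not greatest since Gita < Amir; Zane is not greatest since Zane < Amir; Amir is not greatest since Amir < Ines.
Only Ines has nothing above it, so Ines is the highest salary.

Ines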